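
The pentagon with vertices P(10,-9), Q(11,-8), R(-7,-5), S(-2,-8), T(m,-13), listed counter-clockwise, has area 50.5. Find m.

The doubled signed area Σ (x_i y_{i+1} − x_{i+1} y_i) is linear in m.
With m=0 it equals 110; the coefficient of m is -1 (from the two edges through T).
So -1·m + 110 = 2·50.5 = 101 ⇒ m = 9.

9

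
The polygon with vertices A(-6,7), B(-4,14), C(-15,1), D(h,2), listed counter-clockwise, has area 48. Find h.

The doubled signed area Σ (x_i y_{i+1} − x_{i+1} y_i) is linear in h.
With h=0 it equals 132; the coefficient of h is 6 (from the two edges through D).
So 6·h + 132 = 2·48 = 96 ⇒ h = -6.

-6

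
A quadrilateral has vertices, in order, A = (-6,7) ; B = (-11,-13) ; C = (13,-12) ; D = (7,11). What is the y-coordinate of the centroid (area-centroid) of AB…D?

-58/21

Apply the surveyor's formula. First the cross-terms c_i = x_i·y_{i+1} − x_{i+1}·y_i:
  155, 301, 227, 115  ⇒  2A = 798, A = 399.
Then Σ (y_i + y_{i+1})·c_i = -6612, so ȳ = -6612 / (6·399) = -58/21.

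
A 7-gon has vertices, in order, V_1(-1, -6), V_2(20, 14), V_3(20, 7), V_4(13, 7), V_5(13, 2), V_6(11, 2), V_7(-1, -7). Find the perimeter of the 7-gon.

|V_1V_2| = √((21)² + (20)²) = √841 = 29
|V_2V_3| = √((0)² + (-7)²) = √49 = 7
|V_3V_4| = √((-7)² + (0)²) = √49 = 7
|V_4V_5| = √((0)² + (-5)²) = √25 = 5
|V_5V_6| = √((-2)² + (0)²) = √4 = 2
|V_6V_7| = √((-12)² + (-9)²) = √225 = 15
|V_7V_1| = √((0)² + (1)²) = √1 = 1
Perimeter = 29 + 7 + 7 + 5 + 2 + 15 + 1 = 66.

66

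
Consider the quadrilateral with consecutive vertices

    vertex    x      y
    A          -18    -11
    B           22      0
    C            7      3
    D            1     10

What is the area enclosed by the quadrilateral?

272

Apply the shoelace (surveyor's) formula: 2A = Σ (x_i·y_{i+1} − x_{i+1}·y_i), indices taken mod 4.
Σ = (242) + (66) + (67) + (169) = 544
Area = |Σ|/2 = 272.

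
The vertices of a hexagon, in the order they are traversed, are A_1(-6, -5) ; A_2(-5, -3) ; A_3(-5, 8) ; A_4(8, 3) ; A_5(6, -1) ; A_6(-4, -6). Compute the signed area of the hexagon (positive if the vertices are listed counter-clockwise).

Apply the shoelace (surveyor's) formula: 2A = Σ (x_i·y_{i+1} − x_{i+1}·y_i), indices taken mod 6.
Σ = (-7) + (-55) + (-79) + (-26) + (-40) + (-16) = -223
Signed area = Σ/2 = -111.5 (negative ⇒ clockwise traversal).

-111.5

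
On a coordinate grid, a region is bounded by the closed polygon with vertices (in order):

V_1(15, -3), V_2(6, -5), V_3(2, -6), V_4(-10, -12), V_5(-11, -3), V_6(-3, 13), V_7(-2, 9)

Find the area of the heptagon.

Apply the surveyor's formula: 2A = Σ (x_i·y_{i+1} − x_{i+1}·y_i), indices taken mod 7.
Σ = (-57) + (-26) + (-84) + (-102) + (-152) + (-1) + (-129) = -551
Area = |Σ|/2 = 275.5.

275.5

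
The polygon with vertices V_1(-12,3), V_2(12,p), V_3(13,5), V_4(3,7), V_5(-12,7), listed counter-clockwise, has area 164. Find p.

-3

The doubled signed area Σ (x_i y_{i+1} − x_{i+1} y_i) is linear in p.
With p=0 it equals 253; the coefficient of p is -25 (from the two edges through V_2).
So -25·p + 253 = 2·164 = 328 ⇒ p = -3.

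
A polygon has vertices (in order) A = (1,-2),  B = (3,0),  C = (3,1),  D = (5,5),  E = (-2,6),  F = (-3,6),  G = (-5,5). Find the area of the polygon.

Σ = (6) + (3) + (10) + (40) + (6) + (15) + (5) = 85
Area = |Σ|/2 = 42.5.

42.5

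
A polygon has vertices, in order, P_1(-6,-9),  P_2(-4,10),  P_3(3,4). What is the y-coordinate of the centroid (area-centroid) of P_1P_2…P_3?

Apply the shoelace formula. First the cross-terms c_i = x_i·y_{i+1} − x_{i+1}·y_i:
  -96, -46, -3  ⇒  2A = -145, A = -72.5.
Then Σ (y_i + y_{i+1})·c_i = -725, so ȳ = -725 / (6·(-72.5)) = 5/3.

5/3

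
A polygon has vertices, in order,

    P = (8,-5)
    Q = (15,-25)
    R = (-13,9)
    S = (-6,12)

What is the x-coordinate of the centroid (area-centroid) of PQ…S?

Apply the shoelace (surveyor's) formula. First the cross-terms c_i = x_i·y_{i+1} − x_{i+1}·y_i:
  -125, -190, -102, -66  ⇒  2A = -483, A = -241.5.
Then Σ (x_i + x_{i+1})·c_i = -1449, so x̄ = -1449 / (6·(-241.5)) = 1.

1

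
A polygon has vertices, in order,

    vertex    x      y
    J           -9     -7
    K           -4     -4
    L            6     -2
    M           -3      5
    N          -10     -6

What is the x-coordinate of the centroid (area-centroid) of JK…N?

Apply the surveyor's formula. First the cross-terms c_i = x_i·y_{i+1} − x_{i+1}·y_i:
  8, 32, 24, 68, 16  ⇒  2A = 148, A = 74.
Then Σ (x_i + x_{i+1})·c_i = -1156, so x̄ = -1156 / (6·74) = -289/111.

-289/111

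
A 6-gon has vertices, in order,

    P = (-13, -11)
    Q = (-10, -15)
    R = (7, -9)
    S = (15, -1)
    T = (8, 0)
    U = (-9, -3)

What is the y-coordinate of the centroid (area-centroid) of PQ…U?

Apply Gauss's area formula. First the cross-terms c_i = x_i·y_{i+1} − x_{i+1}·y_i:
  85, 195, 128, 8, -24, 60  ⇒  2A = 452, A = 226.
Then Σ (y_i + y_{i+1})·c_i = -8946, so ȳ = -8946 / (6·226) = -1491/226.

-1491/226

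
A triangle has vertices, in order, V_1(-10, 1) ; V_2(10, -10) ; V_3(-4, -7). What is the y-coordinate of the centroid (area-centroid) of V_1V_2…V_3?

-16/3

Apply Gauss's area formula. First the cross-terms c_i = x_i·y_{i+1} − x_{i+1}·y_i:
  90, -110, -74  ⇒  2A = -94, A = -47.
Then Σ (y_i + y_{i+1})·c_i = 1504, so ȳ = 1504 / (6·(-47)) = -16/3.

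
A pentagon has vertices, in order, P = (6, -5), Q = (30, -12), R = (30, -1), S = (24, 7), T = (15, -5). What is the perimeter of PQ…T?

|PQ| = √((24)² + (-7)²) = √625 = 25
|QR| = √((0)² + (11)²) = √121 = 11
|RS| = √((-6)² + (8)²) = √100 = 10
|ST| = √((-9)² + (-12)²) = √225 = 15
|TP| = √((-9)² + (0)²) = √81 = 9
Perimeter = 25 + 11 + 10 + 15 + 9 = 70.

70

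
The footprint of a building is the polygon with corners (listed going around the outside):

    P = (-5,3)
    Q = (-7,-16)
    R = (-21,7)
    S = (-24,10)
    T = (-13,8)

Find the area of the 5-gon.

Σ = (101) + (-385) + (-42) + (-62) + (1) = -387
Area = |Σ|/2 = 193.5.

193.5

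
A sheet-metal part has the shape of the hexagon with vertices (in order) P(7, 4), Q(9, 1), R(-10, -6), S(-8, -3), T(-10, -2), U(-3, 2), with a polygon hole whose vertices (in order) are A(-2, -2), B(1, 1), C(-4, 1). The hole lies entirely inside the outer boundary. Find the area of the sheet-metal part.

71

Outer boundary:
Apply the shoelace formula: 2A = Σ (x_i·y_{i+1} − x_{i+1}·y_i), indices taken mod 6.
Cross-terms: -29, -44, -18, -14, -26, -26  ⇒  Σ = -157
Area = |Σ|/2 = 78.5.
Hole:
Apply the shoelace formula: 2A = Σ (x_i·y_{i+1} − x_{i+1}·y_i), indices taken mod 3.
A→B: (-2)(1) − (1)(-2) = 0
B→C: (1)(1) − (-4)(1) = 5
C→A: (-4)(-2) − (-2)(1) = 10
Σ = 15
Area = |Σ|/2 = 7.5.
Net area = 78.5 − 7.5 = 71.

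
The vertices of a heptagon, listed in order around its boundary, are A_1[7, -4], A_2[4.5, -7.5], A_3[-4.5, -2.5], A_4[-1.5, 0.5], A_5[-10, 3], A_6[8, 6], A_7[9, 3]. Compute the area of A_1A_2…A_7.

Apply the shoelace (surveyor's) formula: 2A = Σ (x_i·y_{i+1} − x_{i+1}·y_i), indices taken mod 7.
Σ = (-34.5) + (-45) + (-6) + (0.5) + (-84) + (-30) + (-57) = -256
Area = |Σ|/2 = 128.

128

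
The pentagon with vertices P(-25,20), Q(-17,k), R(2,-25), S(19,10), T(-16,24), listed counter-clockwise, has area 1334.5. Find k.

Write out the shoelace sum; only the two edges meeting at Q involve k:
2·Area = [((-25)·k − (-17)·20) + ((-17)·(-25) − 2·k)] + 1391
       = -27·k + 2156 = 2669
⇒ k = -19.

-19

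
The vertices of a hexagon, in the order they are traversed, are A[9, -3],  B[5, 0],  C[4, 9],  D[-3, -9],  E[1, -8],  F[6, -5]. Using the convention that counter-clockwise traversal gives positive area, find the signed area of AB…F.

Apply the shoelace formula: 2A = Σ (x_i·y_{i+1} − x_{i+1}·y_i), indices taken mod 6.
Σ = (15) + (45) + (-9) + (33) + (43) + (27) = 154
Signed area = Σ/2 = 77 (positive ⇒ counter-clockwise traversal).

77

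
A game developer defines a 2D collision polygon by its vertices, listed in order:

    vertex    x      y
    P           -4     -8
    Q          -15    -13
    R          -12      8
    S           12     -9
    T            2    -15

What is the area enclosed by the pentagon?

285

Σ = (-68) + (-276) + (12) + (-162) + (-76) = -570
Area = |Σ|/2 = 285.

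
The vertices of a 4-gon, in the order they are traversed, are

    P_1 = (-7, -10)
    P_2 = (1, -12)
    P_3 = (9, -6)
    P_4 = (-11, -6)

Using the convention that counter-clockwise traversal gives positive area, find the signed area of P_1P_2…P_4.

Apply the surveyor's formula: 2A = Σ (x_i·y_{i+1} − x_{i+1}·y_i), indices taken mod 4.
Σ = (94) + (102) + (-120) + (68) = 144
Signed area = Σ/2 = 72 (positive ⇒ counter-clockwise traversal).

72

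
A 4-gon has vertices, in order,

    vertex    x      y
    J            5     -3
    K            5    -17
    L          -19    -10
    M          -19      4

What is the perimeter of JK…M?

78

|JK| = √((0)² + (-14)²) = √196 = 14
|KL| = √((-24)² + (7)²) = √625 = 25
|LM| = √((0)² + (14)²) = √196 = 14
|MJ| = √((24)² + (-7)²) = √625 = 25
Perimeter = 14 + 25 + 14 + 25 = 78.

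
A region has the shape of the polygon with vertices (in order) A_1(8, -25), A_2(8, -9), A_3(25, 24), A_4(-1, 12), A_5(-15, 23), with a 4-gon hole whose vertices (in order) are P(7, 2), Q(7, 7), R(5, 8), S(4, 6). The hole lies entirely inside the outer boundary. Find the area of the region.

Outer boundary:
Apply the shoelace formula: 2A = Σ (x_i·y_{i+1} − x_{i+1}·y_i), indices taken mod 5.
Σ = (128) + (417) + (324) + (157) + (191) = 1217
Area = |Σ|/2 = 608.5.
Hole:
Σ = (35) + (21) + (-2) + (-34) = 20
Area = |Σ|/2 = 10.
Net area = 608.5 − 10 = 598.5.

598.5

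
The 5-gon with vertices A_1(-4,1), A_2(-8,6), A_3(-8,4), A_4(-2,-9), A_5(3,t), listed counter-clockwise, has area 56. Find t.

The doubled signed area Σ (x_i y_{i+1} − x_{i+1} y_i) is linear in t.
With t=0 it equals 110; the coefficient of t is 2 (from the two edges through A_5).
So 2·t + 110 = 2·56 = 112 ⇒ t = 1.

1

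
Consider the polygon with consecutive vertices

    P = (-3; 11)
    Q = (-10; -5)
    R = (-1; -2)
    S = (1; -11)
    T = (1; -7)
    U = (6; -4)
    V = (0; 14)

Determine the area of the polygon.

Apply the shoelace (surveyor's) formula: 2A = Σ (x_i·y_{i+1} − x_{i+1}·y_i), indices taken mod 7.
Cross-terms: 125, 15, 13, 4, 38, 84, 42  ⇒  Σ = 321
Area = |Σ|/2 = 160.5.

160.5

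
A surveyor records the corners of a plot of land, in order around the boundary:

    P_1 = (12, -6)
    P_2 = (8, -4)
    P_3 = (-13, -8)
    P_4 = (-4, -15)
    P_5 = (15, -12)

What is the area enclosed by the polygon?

187

Apply Gauss's area formula: 2A = Σ (x_i·y_{i+1} − x_{i+1}·y_i), indices taken mod 5.
P_1→P_2: (12)(-4) − (8)(-6) = 0
P_2→P_3: (8)(-8) − (-13)(-4) = -116
P_3→P_4: (-13)(-15) − (-4)(-8) = 163
P_4→P_5: (-4)(-12) − (15)(-15) = 273
P_5→P_1: (15)(-6) − (12)(-12) = 54
Σ = 374
Area = |Σ|/2 = 187.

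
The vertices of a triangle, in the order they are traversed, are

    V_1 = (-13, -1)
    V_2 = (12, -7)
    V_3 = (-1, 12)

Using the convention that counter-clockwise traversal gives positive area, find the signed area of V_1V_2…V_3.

V_1→V_2: (-13)(-7) − (12)(-1) = 103
V_2→V_3: (12)(12) − (-1)(-7) = 137
V_3→V_1: (-1)(-1) − (-13)(12) = 157
Σ = 397
Signed area = Σ/2 = 198.5 (positive ⇒ counter-clockwise traversal).

198.5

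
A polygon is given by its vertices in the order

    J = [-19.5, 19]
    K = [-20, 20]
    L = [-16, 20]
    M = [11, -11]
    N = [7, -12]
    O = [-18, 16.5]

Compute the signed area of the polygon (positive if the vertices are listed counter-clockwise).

-154.875

Apply Gauss's area formula: 2A = Σ (x_i·y_{i+1} − x_{i+1}·y_i), indices taken mod 6.
Σ = (-10) + (-80) + (-44) + (-55) + (-100.5) + (-20.25) = -309.75
Signed area = Σ/2 = -154.875 (negative ⇒ clockwise traversal).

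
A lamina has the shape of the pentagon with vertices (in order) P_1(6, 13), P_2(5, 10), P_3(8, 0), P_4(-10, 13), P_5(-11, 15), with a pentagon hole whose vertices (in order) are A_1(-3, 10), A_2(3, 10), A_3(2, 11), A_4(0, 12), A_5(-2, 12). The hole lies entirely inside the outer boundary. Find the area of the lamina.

102

Outer boundary:
Σ = (-5) + (-80) + (104) + (-7) + (-233) = -221
Area = |Σ|/2 = 110.5.
Hole:
Σ = (-60) + (13) + (24) + (24) + (16) = 17
Area = |Σ|/2 = 8.5.
Net area = 110.5 − 8.5 = 102.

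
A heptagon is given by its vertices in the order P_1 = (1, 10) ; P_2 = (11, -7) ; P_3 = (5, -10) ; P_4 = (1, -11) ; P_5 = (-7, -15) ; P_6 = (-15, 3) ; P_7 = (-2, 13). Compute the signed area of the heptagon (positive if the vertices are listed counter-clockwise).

Apply Gauss's area formula: 2A = Σ (x_i·y_{i+1} − x_{i+1}·y_i), indices taken mod 7.
P_1→P_2: (1)(-7) − (11)(10) = -117
P_2→P_3: (11)(-10) − (5)(-7) = -75
P_3→P_4: (5)(-11) − (1)(-10) = -45
P_4→P_5: (1)(-15) − (-7)(-11) = -92
P_5→P_6: (-7)(3) − (-15)(-15) = -246
P_6→P_7: (-15)(13) − (-2)(3) = -189
P_7→P_1: (-2)(10) − (1)(13) = -33
Σ = -797
Signed area = Σ/2 = -398.5 (negative ⇒ clockwise traversal).

-398.5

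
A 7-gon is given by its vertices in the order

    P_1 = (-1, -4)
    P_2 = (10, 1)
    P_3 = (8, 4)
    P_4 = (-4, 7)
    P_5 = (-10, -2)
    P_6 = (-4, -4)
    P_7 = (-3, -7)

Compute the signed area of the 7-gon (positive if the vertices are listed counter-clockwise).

137

Σ = (39) + (32) + (72) + (78) + (32) + (16) + (5) = 274
Signed area = Σ/2 = 137 (positive ⇒ counter-clockwise traversal).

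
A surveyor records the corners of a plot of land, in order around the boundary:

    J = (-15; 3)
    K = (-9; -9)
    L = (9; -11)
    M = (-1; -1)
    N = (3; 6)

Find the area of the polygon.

209

Apply the surveyor's formula: 2A = Σ (x_i·y_{i+1} − x_{i+1}·y_i), indices taken mod 5.
J→K: (-15)(-9) − (-9)(3) = 162
K→L: (-9)(-11) − (9)(-9) = 180
L→M: (9)(-1) − (-1)(-11) = -20
M→N: (-1)(6) − (3)(-1) = -3
N→J: (3)(3) − (-15)(6) = 99
Σ = 418
Area = |Σ|/2 = 209.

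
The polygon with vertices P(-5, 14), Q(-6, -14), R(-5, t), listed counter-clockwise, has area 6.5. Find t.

The doubled signed area Σ (x_i y_{i+1} − x_{i+1} y_i) is linear in t.
With t=0 it equals 14; the coefficient of t is -1 (from the two edges through R).
So -1·t + 14 = 2·6.5 = 13 ⇒ t = 1.

1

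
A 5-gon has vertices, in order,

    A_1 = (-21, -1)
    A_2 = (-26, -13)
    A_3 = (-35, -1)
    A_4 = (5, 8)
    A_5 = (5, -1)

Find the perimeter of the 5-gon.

104

|A_1A_2| = √((-5)² + (-12)²) = √169 = 13
|A_2A_3| = √((-9)² + (12)²) = √225 = 15
|A_3A_4| = √((40)² + (9)²) = √1681 = 41
|A_4A_5| = √((0)² + (-9)²) = √81 = 9
|A_5A_1| = √((-26)² + (0)²) = √676 = 26
Perimeter = 13 + 15 + 41 + 9 + 26 = 104.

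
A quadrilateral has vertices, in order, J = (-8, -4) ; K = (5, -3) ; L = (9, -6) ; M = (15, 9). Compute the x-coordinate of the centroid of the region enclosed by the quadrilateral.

669/112

Apply the shoelace (surveyor's) formula. First the cross-terms c_i = x_i·y_{i+1} − x_{i+1}·y_i:
  44, -3, 171, 12  ⇒  2A = 224, A = 112.
Then Σ (x_i + x_{i+1})·c_i = 4014, so x̄ = 4014 / (6·112) = 669/112.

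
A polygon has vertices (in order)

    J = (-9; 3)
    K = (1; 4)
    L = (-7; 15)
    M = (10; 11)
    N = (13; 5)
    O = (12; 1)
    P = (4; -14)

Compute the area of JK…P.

324.5

Apply the shoelace (surveyor's) formula: 2A = Σ (x_i·y_{i+1} − x_{i+1}·y_i), indices taken mod 7.
J→K: (-9)(4) − (1)(3) = -39
K→L: (1)(15) − (-7)(4) = 43
L→M: (-7)(11) − (10)(15) = -227
M→N: (10)(5) − (13)(11) = -93
N→O: (13)(1) − (12)(5) = -47
O→P: (12)(-14) − (4)(1) = -172
P→J: (4)(3) − (-9)(-14) = -114
Σ = -649
Area = |Σ|/2 = 324.5.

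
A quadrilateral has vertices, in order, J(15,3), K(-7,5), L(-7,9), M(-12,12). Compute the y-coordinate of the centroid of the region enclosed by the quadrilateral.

Apply Gauss's area formula. First the cross-terms c_i = x_i·y_{i+1} − x_{i+1}·y_i:
  96, -28, 24, -216  ⇒  2A = -124, A = -62.
Then Σ (y_i + y_{i+1})·c_i = -2360, so ȳ = -2360 / (6·(-62)) = 590/93.

590/93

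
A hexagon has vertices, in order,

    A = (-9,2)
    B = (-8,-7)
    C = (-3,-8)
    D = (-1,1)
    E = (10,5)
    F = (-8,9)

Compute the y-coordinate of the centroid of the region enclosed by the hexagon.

Apply the shoelace formula. First the cross-terms c_i = x_i·y_{i+1} − x_{i+1}·y_i:
  79, 43, -11, -15, 130, 65  ⇒  2A = 291, A = 145.5.
Then Σ (y_i + y_{i+1})·c_i = 1482, so ȳ = 1482 / (6·145.5) = 494/291.

494/291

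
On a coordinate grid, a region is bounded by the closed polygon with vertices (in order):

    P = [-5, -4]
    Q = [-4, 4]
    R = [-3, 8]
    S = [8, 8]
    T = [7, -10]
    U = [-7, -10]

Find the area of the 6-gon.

221

Apply Gauss's area formula: 2A = Σ (x_i·y_{i+1} − x_{i+1}·y_i), indices taken mod 6.
Σ = (-36) + (-20) + (-88) + (-136) + (-140) + (-22) = -442
Area = |Σ|/2 = 221.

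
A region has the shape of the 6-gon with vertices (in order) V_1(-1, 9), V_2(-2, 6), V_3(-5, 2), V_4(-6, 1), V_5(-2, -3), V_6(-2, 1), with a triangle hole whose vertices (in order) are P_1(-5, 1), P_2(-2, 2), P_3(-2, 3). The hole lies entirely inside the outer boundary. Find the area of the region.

Outer boundary:
Cross-terms: 12, 26, 7, 20, -8, -17  ⇒  Σ = 40
Area = |Σ|/2 = 20.
Hole:
Apply the surveyor's formula: 2A = Σ (x_i·y_{i+1} − x_{i+1}·y_i), indices taken mod 3.
Cross-terms: -8, -2, 13  ⇒  Σ = 3
Area = |Σ|/2 = 1.5.
Net area = 20 − 1.5 = 18.5.

18.5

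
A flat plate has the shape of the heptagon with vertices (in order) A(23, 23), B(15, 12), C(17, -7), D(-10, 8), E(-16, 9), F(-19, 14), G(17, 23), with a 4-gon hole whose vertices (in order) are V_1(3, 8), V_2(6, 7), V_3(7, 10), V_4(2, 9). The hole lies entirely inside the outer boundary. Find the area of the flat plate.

Outer boundary:
Apply Gauss's area formula: 2A = Σ (x_i·y_{i+1} − x_{i+1}·y_i), indices taken mod 7.
A→B: (23)(12) − (15)(23) = -69
B→C: (15)(-7) − (17)(12) = -309
C→D: (17)(8) − (-10)(-7) = 66
D→E: (-10)(9) − (-16)(8) = 38
E→F: (-16)(14) − (-19)(9) = -53
F→G: (-19)(23) − (17)(14) = -675
G→A: (17)(23) − (23)(23) = -138
Σ = -1140
Area = |Σ|/2 = 570.
Hole:
Apply Gauss's area formula: 2A = Σ (x_i·y_{i+1} − x_{i+1}·y_i), indices taken mod 4.
Σ = (-27) + (11) + (43) + (-11) = 16
Area = |Σ|/2 = 8.
Net area = 570 − 8 = 562.

562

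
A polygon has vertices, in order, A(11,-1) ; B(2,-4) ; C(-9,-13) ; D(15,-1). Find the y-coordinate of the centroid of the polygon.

Apply the shoelace (surveyor's) formula. First the cross-terms c_i = x_i·y_{i+1} − x_{i+1}·y_i:
  -42, -62, 204, -4  ⇒  2A = 96, A = 48.
Then Σ (y_i + y_{i+1})·c_i = -1584, so ȳ = -1584 / (6·48) = -5.5.

-5.5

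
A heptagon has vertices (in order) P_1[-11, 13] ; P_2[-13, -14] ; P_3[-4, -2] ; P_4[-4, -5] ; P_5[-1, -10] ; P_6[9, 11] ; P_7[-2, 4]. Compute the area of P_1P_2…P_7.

Apply the surveyor's formula: 2A = Σ (x_i·y_{i+1} − x_{i+1}·y_i), indices taken mod 7.
Σ = (323) + (-30) + (12) + (35) + (79) + (58) + (18) = 495
Area = |Σ|/2 = 247.5.

247.5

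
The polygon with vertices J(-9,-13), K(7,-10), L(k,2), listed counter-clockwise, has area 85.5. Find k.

14

Write out the shoelace sum; only the two edges meeting at L involve k:
2·Area = [(7·2 − k·(-10)) + (k·(-13) − (-9)·2)] + 181
       = -3·k + 213 = 171
⇒ k = 14.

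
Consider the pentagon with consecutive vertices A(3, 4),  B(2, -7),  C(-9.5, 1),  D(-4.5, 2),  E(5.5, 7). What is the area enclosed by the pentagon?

Apply Gauss's area formula: 2A = Σ (x_i·y_{i+1} − x_{i+1}·y_i), indices taken mod 5.
A→B: (3)(-7) − (2)(4) = -29
B→C: (2)(1) − (-9.5)(-7) = -64.5
C→D: (-9.5)(2) − (-4.5)(1) = -14.5
D→E: (-4.5)(7) − (5.5)(2) = -42.5
E→A: (5.5)(4) − (3)(7) = 1
Σ = -149.5
Area = |Σ|/2 = 74.75.

74.75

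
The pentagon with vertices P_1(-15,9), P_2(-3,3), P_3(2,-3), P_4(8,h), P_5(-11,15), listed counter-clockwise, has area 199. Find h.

11

The doubled signed area Σ (x_i y_{i+1} − x_{i+1} y_i) is linear in h.
With h=0 it equals 255; the coefficient of h is 13 (from the two edges through P_4).
So 13·h + 255 = 2·199 = 398 ⇒ h = 11.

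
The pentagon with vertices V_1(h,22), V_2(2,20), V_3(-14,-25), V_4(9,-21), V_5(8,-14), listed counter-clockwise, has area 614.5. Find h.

The doubled signed area Σ (x_i y_{i+1} − x_{i+1} y_i) is linear in h.
With h=0 it equals 923; the coefficient of h is 34 (from the two edges through V_1).
So 34·h + 923 = 2·614.5 = 1229 ⇒ h = 9.

9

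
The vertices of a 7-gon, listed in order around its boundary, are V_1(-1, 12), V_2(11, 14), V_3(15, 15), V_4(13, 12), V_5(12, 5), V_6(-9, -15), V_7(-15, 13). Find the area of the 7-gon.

464.5

Apply the surveyor's formula: 2A = Σ (x_i·y_{i+1} − x_{i+1}·y_i), indices taken mod 7.
V_1→V_2: (-1)(14) − (11)(12) = -146
V_2→V_3: (11)(15) − (15)(14) = -45
V_3→V_4: (15)(12) − (13)(15) = -15
V_4→V_5: (13)(5) − (12)(12) = -79
V_5→V_6: (12)(-15) − (-9)(5) = -135
V_6→V_7: (-9)(13) − (-15)(-15) = -342
V_7→V_1: (-15)(12) − (-1)(13) = -167
Σ = -929
Area = |Σ|/2 = 464.5.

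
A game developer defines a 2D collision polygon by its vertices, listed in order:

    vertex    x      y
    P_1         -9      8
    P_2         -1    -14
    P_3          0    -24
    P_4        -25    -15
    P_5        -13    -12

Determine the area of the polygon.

Apply the shoelace formula: 2A = Σ (x_i·y_{i+1} − x_{i+1}·y_i), indices taken mod 5.
P_1→P_2: (-9)(-14) − (-1)(8) = 134
P_2→P_3: (-1)(-24) − (0)(-14) = 24
P_3→P_4: (0)(-15) − (-25)(-24) = -600
P_4→P_5: (-25)(-12) − (-13)(-15) = 105
P_5→P_1: (-13)(8) − (-9)(-12) = -212
Σ = -549
Area = |Σ|/2 = 274.5.

274.5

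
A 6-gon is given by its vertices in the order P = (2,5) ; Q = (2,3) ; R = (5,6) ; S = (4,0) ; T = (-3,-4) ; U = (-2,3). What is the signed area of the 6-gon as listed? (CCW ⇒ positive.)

-40

Cross-terms: -4, -3, -24, -16, -17, -16  ⇒  Σ = -80
Signed area = Σ/2 = -40 (negative ⇒ clockwise traversal).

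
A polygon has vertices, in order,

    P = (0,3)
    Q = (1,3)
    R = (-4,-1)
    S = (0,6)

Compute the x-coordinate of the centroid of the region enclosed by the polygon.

Apply the shoelace formula. First the cross-terms c_i = x_i·y_{i+1} − x_{i+1}·y_i:
  -3, 11, -24, 0  ⇒  2A = -16, A = -8.
Then Σ (x_i + x_{i+1})·c_i = 60, so x̄ = 60 / (6·(-8)) = -1.25.

-1.25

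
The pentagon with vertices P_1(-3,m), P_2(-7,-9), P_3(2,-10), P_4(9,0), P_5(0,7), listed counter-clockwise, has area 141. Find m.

Write out the shoelace sum; only the two edges meeting at P_1 involve m:
2·Area = [(0·m − (-3)·7) + ((-3)·(-9) − (-7)·m)] + 241
       = 7·m + 289 = 282
⇒ m = -1.

-1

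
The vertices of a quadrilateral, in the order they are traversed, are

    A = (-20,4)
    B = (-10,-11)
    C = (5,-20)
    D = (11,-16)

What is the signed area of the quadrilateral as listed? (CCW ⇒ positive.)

189.5

Apply the surveyor's formula: 2A = Σ (x_i·y_{i+1} − x_{i+1}·y_i), indices taken mod 4.
A→B: (-20)(-11) − (-10)(4) = 260
B→C: (-10)(-20) − (5)(-11) = 255
C→D: (5)(-16) − (11)(-20) = 140
D→A: (11)(4) − (-20)(-16) = -276
Σ = 379
Signed area = Σ/2 = 189.5 (positive ⇒ counter-clockwise traversal).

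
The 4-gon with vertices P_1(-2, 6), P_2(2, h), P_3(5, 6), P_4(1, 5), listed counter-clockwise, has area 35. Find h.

The doubled signed area Σ (x_i y_{i+1} − x_{i+1} y_i) is linear in h.
With h=0 it equals 35; the coefficient of h is -7 (from the two edges through P_2).
So -7·h + 35 = 2·35 = 70 ⇒ h = -5.

-5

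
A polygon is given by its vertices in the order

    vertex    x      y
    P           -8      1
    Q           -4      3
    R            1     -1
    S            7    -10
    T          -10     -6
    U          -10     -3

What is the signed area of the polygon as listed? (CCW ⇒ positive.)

Apply Gauss's area formula: 2A = Σ (x_i·y_{i+1} − x_{i+1}·y_i), indices taken mod 6.
Σ = (-20) + (1) + (-3) + (-142) + (-30) + (-34) = -228
Signed area = Σ/2 = -114 (negative ⇒ clockwise traversal).

-114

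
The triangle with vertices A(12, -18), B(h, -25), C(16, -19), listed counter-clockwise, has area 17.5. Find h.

5

Write out the shoelace sum; only the two edges meeting at B involve h:
2·Area = [(12·(-25) − h·(-18)) + (h·(-19) − 16·(-25))] + -60
       = -1·h + 40 = 35
⇒ h = 5.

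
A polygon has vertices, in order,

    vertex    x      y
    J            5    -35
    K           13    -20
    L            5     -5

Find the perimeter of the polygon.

|JK| = √((8)² + (15)²) = √289 = 17
|KL| = √((-8)² + (15)²) = √289 = 17
|LJ| = √((0)² + (-30)²) = √900 = 30
Perimeter = 17 + 17 + 30 = 64.

64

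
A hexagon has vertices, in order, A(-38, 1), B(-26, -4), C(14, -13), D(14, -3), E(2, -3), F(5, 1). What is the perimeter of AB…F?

|AB| = √((12)² + (-5)²) = √169 = 13
|BC| = √((40)² + (-9)²) = √1681 = 41
|CD| = √((0)² + (10)²) = √100 = 10
|DE| = √((-12)² + (0)²) = √144 = 12
|EF| = √((3)² + (4)²) = √25 = 5
|FA| = √((-43)² + (0)²) = √1849 = 43
Perimeter = 13 + 41 + 10 + 12 + 5 + 43 = 124.

124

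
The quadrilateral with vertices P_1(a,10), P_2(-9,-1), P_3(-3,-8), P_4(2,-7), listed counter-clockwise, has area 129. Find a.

Write out the shoelace sum; only the two edges meeting at P_1 involve a:
2·Area = [(2·10 − a·(-7)) + (a·(-1) − (-9)·10)] + 106
       = 6·a + 216 = 258
⇒ a = 7.

7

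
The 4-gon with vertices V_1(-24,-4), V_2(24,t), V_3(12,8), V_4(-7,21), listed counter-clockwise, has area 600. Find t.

Write out the shoelace sum; only the two edges meeting at V_2 involve t:
2·Area = [((-24)·t − 24·(-4)) + (24·8 − 12·t)] + 840
       = -36·t + 1128 = 1200
⇒ t = -2.

-2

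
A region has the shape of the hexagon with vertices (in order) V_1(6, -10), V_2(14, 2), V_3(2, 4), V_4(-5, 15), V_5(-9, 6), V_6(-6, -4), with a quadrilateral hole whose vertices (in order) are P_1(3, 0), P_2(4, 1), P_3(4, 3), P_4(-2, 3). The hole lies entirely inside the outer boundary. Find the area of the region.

Outer boundary:
Cross-terms: 152, 52, 50, 105, 72, 84  ⇒  Σ = 515
Area = |Σ|/2 = 257.5.
Hole:
Apply the shoelace formula: 2A = Σ (x_i·y_{i+1} − x_{i+1}·y_i), indices taken mod 4.
Σ = (3) + (8) + (18) + (-9) = 20
Area = |Σ|/2 = 10.
Net area = 257.5 − 10 = 247.5.

247.5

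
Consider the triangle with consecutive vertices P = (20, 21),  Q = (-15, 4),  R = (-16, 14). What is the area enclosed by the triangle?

P→Q: (20)(4) − (-15)(21) = 395
Q→R: (-15)(14) − (-16)(4) = -146
R→P: (-16)(21) − (20)(14) = -616
Σ = -367
Area = |Σ|/2 = 183.5.

183.5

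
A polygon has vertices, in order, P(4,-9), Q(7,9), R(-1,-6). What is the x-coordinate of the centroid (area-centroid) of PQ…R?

Apply the surveyor's formula. First the cross-terms c_i = x_i·y_{i+1} − x_{i+1}·y_i:
  99, -33, 33  ⇒  2A = 99, A = 49.5.
Then Σ (x_i + x_{i+1})·c_i = 990, so x̄ = 990 / (6·49.5) = 10/3.

10/3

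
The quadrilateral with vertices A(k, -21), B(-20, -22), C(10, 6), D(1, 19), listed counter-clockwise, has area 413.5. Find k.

-24

Write out the shoelace sum; only the two edges meeting at A involve k:
2·Area = [(1·(-21) − k·19) + (k·(-22) − (-20)·(-21))] + 284
       = -41·k + -157 = 827
⇒ k = -24.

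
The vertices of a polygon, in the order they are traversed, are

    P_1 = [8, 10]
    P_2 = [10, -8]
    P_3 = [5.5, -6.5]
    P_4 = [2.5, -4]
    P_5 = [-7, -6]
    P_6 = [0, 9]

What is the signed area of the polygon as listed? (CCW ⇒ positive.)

-184.375

Apply Gauss's area formula: 2A = Σ (x_i·y_{i+1} − x_{i+1}·y_i), indices taken mod 6.
Σ = (-164) + (-21) + (-5.75) + (-43) + (-63) + (-72) = -368.75
Signed area = Σ/2 = -184.375 (negative ⇒ clockwise traversal).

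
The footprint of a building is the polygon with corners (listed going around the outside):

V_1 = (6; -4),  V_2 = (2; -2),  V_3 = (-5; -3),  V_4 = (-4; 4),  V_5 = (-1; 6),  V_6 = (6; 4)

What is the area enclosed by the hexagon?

Σ = (-4) + (-16) + (-32) + (-20) + (-40) + (-48) = -160
Area = |Σ|/2 = 80.

80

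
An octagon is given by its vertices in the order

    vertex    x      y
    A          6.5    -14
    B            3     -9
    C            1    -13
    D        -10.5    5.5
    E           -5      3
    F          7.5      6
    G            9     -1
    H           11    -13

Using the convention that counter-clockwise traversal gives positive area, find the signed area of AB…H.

Σ = (-16.5) + (-30) + (-131) + (-4) + (-52.5) + (-61.5) + (-106) + (-69.5) = -471
Signed area = Σ/2 = -235.5 (negative ⇒ clockwise traversal).

-235.5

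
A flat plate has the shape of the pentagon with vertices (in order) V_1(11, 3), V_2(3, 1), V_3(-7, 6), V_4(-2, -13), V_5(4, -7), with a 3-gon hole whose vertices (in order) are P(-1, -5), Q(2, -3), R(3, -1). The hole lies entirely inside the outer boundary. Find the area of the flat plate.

140.5

Outer boundary:
Apply the shoelace formula: 2A = Σ (x_i·y_{i+1} − x_{i+1}·y_i), indices taken mod 5.
Cross-terms: 2, 25, 103, 66, 89  ⇒  Σ = 285
Area = |Σ|/2 = 142.5.
Hole:
Apply the shoelace (surveyor's) formula: 2A = Σ (x_i·y_{i+1} − x_{i+1}·y_i), indices taken mod 3.
P→Q: (-1)(-3) − (2)(-5) = 13
Q→R: (2)(-1) − (3)(-3) = 7
R→P: (3)(-5) − (-1)(-1) = -16
Σ = 4
Area = |Σ|/2 = 2.
Net area = 142.5 − 2 = 140.5.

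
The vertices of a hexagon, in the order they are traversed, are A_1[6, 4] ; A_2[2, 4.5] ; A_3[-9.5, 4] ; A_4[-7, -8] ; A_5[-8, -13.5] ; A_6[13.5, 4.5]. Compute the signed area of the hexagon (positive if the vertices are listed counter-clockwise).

188.75

Cross-terms: 19, 50.75, 104, 30.5, 146.25, 27  ⇒  Σ = 377.5
Signed area = Σ/2 = 188.75 (positive ⇒ counter-clockwise traversal).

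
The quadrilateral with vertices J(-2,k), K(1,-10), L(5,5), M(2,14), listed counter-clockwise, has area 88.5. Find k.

14

Write out the shoelace sum; only the two edges meeting at J involve k:
2·Area = [(2·k − (-2)·14) + ((-2)·(-10) − 1·k)] + 115
       = 1·k + 163 = 177
⇒ k = 14.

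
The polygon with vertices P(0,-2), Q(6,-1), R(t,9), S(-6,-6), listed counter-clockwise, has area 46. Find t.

Write out the shoelace sum; only the two edges meeting at R involve t:
2·Area = [(6·9 − t·(-1)) + (t·(-6) − (-6)·9)] + 24
       = -5·t + 132 = 92
⇒ t = 8.

8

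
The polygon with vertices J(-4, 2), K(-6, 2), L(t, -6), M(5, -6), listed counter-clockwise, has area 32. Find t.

-1

Write out the shoelace sum; only the two edges meeting at L involve t:
2·Area = [((-6)·(-6) − t·2) + (t·(-6) − 5·(-6))] + -10
       = -8·t + 56 = 64
⇒ t = -1.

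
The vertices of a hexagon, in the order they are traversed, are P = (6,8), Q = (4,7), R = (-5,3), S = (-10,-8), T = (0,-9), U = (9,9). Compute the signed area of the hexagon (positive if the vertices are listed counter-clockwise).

Apply the shoelace formula: 2A = Σ (x_i·y_{i+1} − x_{i+1}·y_i), indices taken mod 6.
Σ = (10) + (47) + (70) + (90) + (81) + (18) = 316
Signed area = Σ/2 = 158 (positive ⇒ counter-clockwise traversal).

158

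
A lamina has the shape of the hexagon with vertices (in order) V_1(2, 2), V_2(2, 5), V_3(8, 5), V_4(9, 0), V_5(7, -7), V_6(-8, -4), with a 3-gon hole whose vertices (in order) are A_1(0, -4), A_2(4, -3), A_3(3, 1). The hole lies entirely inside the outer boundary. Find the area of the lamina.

103.5

Outer boundary:
Apply the shoelace formula: 2A = Σ (x_i·y_{i+1} − x_{i+1}·y_i), indices taken mod 6.
V_1→V_2: (2)(5) − (2)(2) = 6
V_2→V_3: (2)(5) − (8)(5) = -30
V_3→V_4: (8)(0) − (9)(5) = -45
V_4→V_5: (9)(-7) − (7)(0) = -63
V_5→V_6: (7)(-4) − (-8)(-7) = -84
V_6→V_1: (-8)(2) − (2)(-4) = -8
Σ = -224
Area = |Σ|/2 = 112.
Hole:
Apply Gauss's area formula: 2A = Σ (x_i·y_{i+1} − x_{i+1}·y_i), indices taken mod 3.
Σ = (16) + (13) + (-12) = 17
Area = |Σ|/2 = 8.5.
Net area = 112 − 8.5 = 103.5.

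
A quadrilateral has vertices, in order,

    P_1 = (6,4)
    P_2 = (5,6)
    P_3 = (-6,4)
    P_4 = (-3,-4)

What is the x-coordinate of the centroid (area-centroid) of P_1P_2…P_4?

Apply the shoelace formula. First the cross-terms c_i = x_i·y_{i+1} − x_{i+1}·y_i:
  16, 56, 36, 12  ⇒  2A = 120, A = 60.
Then Σ (x_i + x_{i+1})·c_i = -168, so x̄ = -168 / (6·60) = -7/15.

-7/15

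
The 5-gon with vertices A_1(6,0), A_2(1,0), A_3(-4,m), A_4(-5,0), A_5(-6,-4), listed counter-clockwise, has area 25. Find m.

The doubled signed area Σ (x_i y_{i+1} − x_{i+1} y_i) is linear in m.
With m=0 it equals 44; the coefficient of m is 6 (from the two edges through A_3).
So 6·m + 44 = 2·25 = 50 ⇒ m = 1.

1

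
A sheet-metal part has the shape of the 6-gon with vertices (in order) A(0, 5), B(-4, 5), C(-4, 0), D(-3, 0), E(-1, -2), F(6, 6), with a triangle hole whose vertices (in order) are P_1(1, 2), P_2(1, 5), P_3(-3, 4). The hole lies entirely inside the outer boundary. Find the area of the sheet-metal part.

Outer boundary:
Apply the shoelace formula: 2A = Σ (x_i·y_{i+1} − x_{i+1}·y_i), indices taken mod 6.
A→B: (0)(5) − (-4)(5) = 20
B→C: (-4)(0) − (-4)(5) = 20
C→D: (-4)(0) − (-3)(0) = 0
D→E: (-3)(-2) − (-1)(0) = 6
E→F: (-1)(6) − (6)(-2) = 6
F→A: (6)(5) − (0)(6) = 30
Σ = 82
Area = |Σ|/2 = 41.
Hole:
Σ = (3) + (19) + (-10) = 12
Area = |Σ|/2 = 6.
Net area = 41 − 6 = 35.

35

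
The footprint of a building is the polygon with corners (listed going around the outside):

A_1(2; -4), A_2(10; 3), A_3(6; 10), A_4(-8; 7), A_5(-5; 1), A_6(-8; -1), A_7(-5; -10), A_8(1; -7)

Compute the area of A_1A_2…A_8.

Apply Gauss's area formula: 2A = Σ (x_i·y_{i+1} − x_{i+1}·y_i), indices taken mod 8.
Σ = (46) + (82) + (122) + (27) + (13) + (75) + (45) + (10) = 420
Area = |Σ|/2 = 210.

210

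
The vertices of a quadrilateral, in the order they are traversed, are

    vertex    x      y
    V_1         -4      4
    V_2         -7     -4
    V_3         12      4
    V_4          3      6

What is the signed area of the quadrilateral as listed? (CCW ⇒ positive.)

80

Apply the shoelace (surveyor's) formula: 2A = Σ (x_i·y_{i+1} − x_{i+1}·y_i), indices taken mod 4.
Σ = (44) + (20) + (60) + (36) = 160
Signed area = Σ/2 = 80 (positive ⇒ counter-clockwise traversal).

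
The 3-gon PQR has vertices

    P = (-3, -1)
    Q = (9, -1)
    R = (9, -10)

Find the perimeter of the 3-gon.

|PQ| = √((12)² + (0)²) = √144 = 12
|QR| = √((0)² + (-9)²) = √81 = 9
|RP| = √((-12)² + (9)²) = √225 = 15
Perimeter = 12 + 9 + 15 = 36.

36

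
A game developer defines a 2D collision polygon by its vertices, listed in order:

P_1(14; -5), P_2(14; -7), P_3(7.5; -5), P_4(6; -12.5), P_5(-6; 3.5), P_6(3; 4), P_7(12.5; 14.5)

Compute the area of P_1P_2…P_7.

Σ = (-28) + (-17.5) + (-63.75) + (-54) + (-34.5) + (-6.5) + (-265.5) = -469.75
Area = |Σ|/2 = 234.875.

234.875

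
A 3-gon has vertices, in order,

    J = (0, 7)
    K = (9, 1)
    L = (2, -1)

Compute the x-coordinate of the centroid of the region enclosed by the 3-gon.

11/3

Apply the shoelace (surveyor's) formula. First the cross-terms c_i = x_i·y_{i+1} − x_{i+1}·y_i:
  -63, -11, 14  ⇒  2A = -60, A = -30.
Then Σ (x_i + x_{i+1})·c_i = -660, so x̄ = -660 / (6·(-30)) = 11/3.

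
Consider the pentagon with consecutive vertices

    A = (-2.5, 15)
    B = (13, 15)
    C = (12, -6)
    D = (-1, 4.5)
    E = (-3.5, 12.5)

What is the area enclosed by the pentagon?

230.25

Σ = (-232.5) + (-258) + (48) + (3.25) + (-21.25) = -460.5
Area = |Σ|/2 = 230.25.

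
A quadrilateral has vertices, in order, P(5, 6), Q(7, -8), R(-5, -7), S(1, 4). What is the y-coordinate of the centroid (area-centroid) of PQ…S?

Apply Gauss's area formula. First the cross-terms c_i = x_i·y_{i+1} − x_{i+1}·y_i:
  -82, -89, -13, -14  ⇒  2A = -198, A = -99.
Then Σ (y_i + y_{i+1})·c_i = 1398, so ȳ = 1398 / (6·(-99)) = -233/99.

-233/99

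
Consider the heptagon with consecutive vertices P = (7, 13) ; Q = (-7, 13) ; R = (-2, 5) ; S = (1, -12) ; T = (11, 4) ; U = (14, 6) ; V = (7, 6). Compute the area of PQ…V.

Apply the shoelace formula: 2A = Σ (x_i·y_{i+1} − x_{i+1}·y_i), indices taken mod 7.
Σ = (182) + (-9) + (19) + (136) + (10) + (42) + (49) = 429
Area = |Σ|/2 = 214.5.

214.5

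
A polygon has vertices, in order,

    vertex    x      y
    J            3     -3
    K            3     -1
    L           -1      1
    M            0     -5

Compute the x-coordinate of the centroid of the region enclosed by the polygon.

20/21

Apply the surveyor's formula. First the cross-terms c_i = x_i·y_{i+1} − x_{i+1}·y_i:
  6, 2, 5, 15  ⇒  2A = 28, A = 14.
Then Σ (x_i + x_{i+1})·c_i = 80, so x̄ = 80 / (6·14) = 20/21.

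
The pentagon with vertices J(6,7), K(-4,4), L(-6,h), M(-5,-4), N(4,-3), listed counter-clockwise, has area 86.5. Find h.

-4

The doubled signed area Σ (x_i y_{i+1} − x_{i+1} y_i) is linear in h.
With h=0 it equals 177; the coefficient of h is 1 (from the two edges through L).
So 1·h + 177 = 2·86.5 = 173 ⇒ h = -4.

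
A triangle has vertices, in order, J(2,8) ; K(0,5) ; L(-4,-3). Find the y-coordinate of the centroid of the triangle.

Apply the shoelace formula. First the cross-terms c_i = x_i·y_{i+1} − x_{i+1}·y_i:
  10, 20, -26  ⇒  2A = 4, A = 2.
Then Σ (y_i + y_{i+1})·c_i = 40, so ȳ = 40 / (6·2) = 10/3.

10/3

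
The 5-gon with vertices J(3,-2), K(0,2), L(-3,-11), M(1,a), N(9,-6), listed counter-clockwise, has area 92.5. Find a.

-14

The doubled signed area Σ (x_i y_{i+1} − x_{i+1} y_i) is linear in a.
With a=0 it equals 17; the coefficient of a is -12 (from the two edges through M).
So -12·a + 17 = 2·92.5 = 185 ⇒ a = -14.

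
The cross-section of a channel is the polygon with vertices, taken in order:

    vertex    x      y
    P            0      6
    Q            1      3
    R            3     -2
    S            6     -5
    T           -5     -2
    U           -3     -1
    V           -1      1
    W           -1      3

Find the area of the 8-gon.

35

Cross-terms: -6, -11, -3, -37, -1, -4, -2, -6  ⇒  Σ = -70
Area = |Σ|/2 = 35.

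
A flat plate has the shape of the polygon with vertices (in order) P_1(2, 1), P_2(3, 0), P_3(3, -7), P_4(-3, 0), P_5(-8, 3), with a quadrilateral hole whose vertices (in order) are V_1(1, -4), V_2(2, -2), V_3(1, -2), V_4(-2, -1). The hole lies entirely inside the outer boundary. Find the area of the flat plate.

30

Outer boundary:
Σ = (-3) + (-21) + (-21) + (-9) + (-14) = -68
Area = |Σ|/2 = 34.
Hole:
Apply the shoelace (surveyor's) formula: 2A = Σ (x_i·y_{i+1} − x_{i+1}·y_i), indices taken mod 4.
Σ = (6) + (-2) + (-5) + (9) = 8
Area = |Σ|/2 = 4.
Net area = 34 − 4 = 30.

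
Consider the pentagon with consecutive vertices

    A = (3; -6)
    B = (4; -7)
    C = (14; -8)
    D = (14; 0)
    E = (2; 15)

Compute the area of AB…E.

167

Apply the shoelace (surveyor's) formula: 2A = Σ (x_i·y_{i+1} − x_{i+1}·y_i), indices taken mod 5.
Σ = (3) + (66) + (112) + (210) + (-57) = 334
Area = |Σ|/2 = 167.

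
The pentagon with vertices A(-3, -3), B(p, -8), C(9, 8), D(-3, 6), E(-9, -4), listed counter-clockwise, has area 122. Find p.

-1

Write out the shoelace sum; only the two edges meeting at B involve p:
2·Area = [((-3)·(-8) − p·(-3)) + (p·8 − 9·(-8))] + 159
       = 11·p + 255 = 244
⇒ p = -1.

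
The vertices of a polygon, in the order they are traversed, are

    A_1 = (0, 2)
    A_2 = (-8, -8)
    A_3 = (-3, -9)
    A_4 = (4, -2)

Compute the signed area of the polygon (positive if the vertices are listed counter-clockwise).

57

Apply Gauss's area formula: 2A = Σ (x_i·y_{i+1} − x_{i+1}·y_i), indices taken mod 4.
Σ = (16) + (48) + (42) + (8) = 114
Signed area = Σ/2 = 57 (positive ⇒ counter-clockwise traversal).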